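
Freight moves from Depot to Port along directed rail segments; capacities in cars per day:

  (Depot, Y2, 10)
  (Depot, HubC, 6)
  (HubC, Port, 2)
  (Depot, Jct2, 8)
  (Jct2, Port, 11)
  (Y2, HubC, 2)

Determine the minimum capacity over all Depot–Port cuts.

10

Augment Depot→Jct2→Port: bottleneck 8, flow now 8.
Augment Depot→HubC→Port: bottleneck 2, flow now 10.
No augmenting path remains; maximum flow = 10.
By max-flow min-cut, the minimum cut capacity equals the max flow.
In the residual graph, reachable from Depot: {Depot, Y2, HubC}.
Min-cut edges: Depot→Jct2 (8), HubC→Port (2); capacity 8 + 2 = 10.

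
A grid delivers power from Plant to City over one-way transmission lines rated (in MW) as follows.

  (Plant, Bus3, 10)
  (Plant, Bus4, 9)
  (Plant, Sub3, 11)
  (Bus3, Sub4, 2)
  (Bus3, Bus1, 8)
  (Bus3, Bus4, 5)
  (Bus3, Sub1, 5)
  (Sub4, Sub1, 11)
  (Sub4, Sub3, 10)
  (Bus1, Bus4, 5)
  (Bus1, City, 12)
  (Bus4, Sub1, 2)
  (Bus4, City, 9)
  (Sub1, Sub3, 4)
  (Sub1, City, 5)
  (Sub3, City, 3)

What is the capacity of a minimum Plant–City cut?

22

Augment Plant→Bus4→City: bottleneck 9, flow now 9.
Augment Plant→Sub3→City: bottleneck 3, flow now 12.
Augment Plant→Bus3→Bus1→City: bottleneck 8, flow now 20.
Augment Plant→Bus3→Sub1→City: bottleneck 2, flow now 22.
No augmenting path remains; maximum flow = 22.
By max-flow min-cut, the minimum cut capacity equals the max flow.
In the residual graph, reachable from Plant: {Plant, Sub3}.
Min-cut edges: Plant→Bus3 (10), Plant→Bus4 (9), Sub3→City (3); capacity 10 + 9 + 3 = 22.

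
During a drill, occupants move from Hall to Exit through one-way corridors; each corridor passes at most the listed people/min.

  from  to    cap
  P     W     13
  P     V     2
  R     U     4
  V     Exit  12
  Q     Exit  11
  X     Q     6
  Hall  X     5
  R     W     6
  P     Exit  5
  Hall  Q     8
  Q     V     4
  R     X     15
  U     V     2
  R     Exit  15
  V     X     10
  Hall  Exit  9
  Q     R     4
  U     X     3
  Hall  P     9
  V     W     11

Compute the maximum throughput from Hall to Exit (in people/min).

Augment Hall→Exit: bottleneck 9, flow now 9.
Augment Hall→P→Exit: bottleneck 5, flow now 14.
Augment Hall→Q→Exit: bottleneck 8, flow now 22.
Augment Hall→P→V→Exit: bottleneck 2, flow now 24.
Augment Hall→X→Q→Exit: bottleneck 3, flow now 27.
Augment Hall→X→Q→R→Exit: bottleneck 2, flow now 29.
No augmenting path remains; maximum flow = 29.
In the residual graph, reachable from Hall: {Hall, P, W}.
Min-cut edges: Hall→Q (8), Hall→X (5), Hall→Exit (9), P→V (2), P→Exit (5); capacity 8 + 5 + 9 + 2 + 5 = 29.
This cut is saturated, so no flow can exceed 29.

29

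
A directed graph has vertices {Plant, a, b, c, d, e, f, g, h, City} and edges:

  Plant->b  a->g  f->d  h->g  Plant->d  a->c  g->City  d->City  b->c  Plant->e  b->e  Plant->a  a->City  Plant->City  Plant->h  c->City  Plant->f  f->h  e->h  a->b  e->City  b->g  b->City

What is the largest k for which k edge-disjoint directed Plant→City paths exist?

6

Assign every edge capacity 1; by Menger, the answer equals the max flow.
Path Plant→City (+1); total 1.
Path Plant→a→City (+1); total 2.
Path Plant→b→City (+1); total 3.
Path Plant→d→City (+1); total 4.
Path Plant→e→City (+1); total 5.
Path Plant→h→g→City (+1); total 6.
No residual Plant→City path; max flow = 6.
Certifying cut of size 6: {Plant→City, Plant→a, Plant→b, Plant→e, d→City, h→g}.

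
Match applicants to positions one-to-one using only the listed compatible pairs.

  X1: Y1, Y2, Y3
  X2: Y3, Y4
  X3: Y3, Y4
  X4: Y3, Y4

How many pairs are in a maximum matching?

Unit-capacity flow: source→left, listed edges, right→sink; max matching = max flow.
Augmenting path X1→Y1 (+1); matched 1.
Augmenting path X2→Y3 (+1); matched 2.
Augmenting path X3→Y4 (+1); matched 3.
No augmenting path remains; maximum matching = 3.
König certificate: {X1, Y3, Y4} is a vertex cover of size 3 (every listed pair touches it), so no matching can be larger.

3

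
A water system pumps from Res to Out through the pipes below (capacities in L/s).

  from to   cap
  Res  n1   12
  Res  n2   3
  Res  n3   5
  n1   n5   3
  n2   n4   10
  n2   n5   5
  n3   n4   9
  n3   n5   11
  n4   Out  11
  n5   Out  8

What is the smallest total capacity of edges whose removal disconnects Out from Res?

Augment Res→n1→n5→Out: bottleneck 3, flow now 3.
Augment Res→n2→n4→Out: bottleneck 3, flow now 6.
Augment Res→n3→n4→Out: bottleneck 5, flow now 11.
No augmenting path remains; maximum flow = 11.
By max-flow min-cut, the minimum cut capacity equals the max flow.
In the residual graph, reachable from Res: {Res, n1}.
Min-cut edges: Res→n2 (3), Res→n3 (5), n1→n5 (3); capacity 3 + 5 + 3 = 11.

11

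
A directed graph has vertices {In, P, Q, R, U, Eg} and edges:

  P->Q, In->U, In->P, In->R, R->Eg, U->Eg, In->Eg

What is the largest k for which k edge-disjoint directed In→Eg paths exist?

3

Assign every edge capacity 1; by Menger, the answer equals the max flow.
Path In→Eg (+1); total 1.
Path In→R→Eg (+1); total 2.
Path In→U→Eg (+1); total 3.
No residual In→Eg path; max flow = 3.
Certifying cut of size 3: {In→Eg, In→R, In→U}.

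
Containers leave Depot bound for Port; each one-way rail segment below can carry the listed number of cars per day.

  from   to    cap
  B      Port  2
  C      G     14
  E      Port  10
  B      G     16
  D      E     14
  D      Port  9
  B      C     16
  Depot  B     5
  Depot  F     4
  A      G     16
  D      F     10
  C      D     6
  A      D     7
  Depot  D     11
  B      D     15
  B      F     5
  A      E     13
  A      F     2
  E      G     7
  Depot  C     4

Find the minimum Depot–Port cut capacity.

Augment Depot→B→Port: bottleneck 2, flow now 2.
Augment Depot→D→Port: bottleneck 9, flow now 11.
Augment Depot→D→E→Port: bottleneck 2, flow now 13.
Augment Depot→B→D→E→Port: bottleneck 3, flow now 16.
Augment Depot→C→D→E→Port: bottleneck 4, flow now 20.
No augmenting path remains; maximum flow = 20.
By max-flow min-cut, the minimum cut capacity equals the max flow.
In the residual graph, reachable from Depot: {Depot, F}.
Min-cut edges: Depot→B (5), Depot→C (4), Depot→D (11); capacity 5 + 4 + 11 = 20.

20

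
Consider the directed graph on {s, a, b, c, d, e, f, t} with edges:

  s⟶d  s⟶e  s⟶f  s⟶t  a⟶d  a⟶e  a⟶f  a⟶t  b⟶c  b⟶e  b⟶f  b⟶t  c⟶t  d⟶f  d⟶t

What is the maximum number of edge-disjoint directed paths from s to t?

2

Assign every edge capacity 1; by Menger, the answer equals the max flow.
Path s→t (+1); total 1.
Path s→d→t (+1); total 2.
No residual s→t path; max flow = 2.
Certifying cut of size 2: {s→d, s→t}.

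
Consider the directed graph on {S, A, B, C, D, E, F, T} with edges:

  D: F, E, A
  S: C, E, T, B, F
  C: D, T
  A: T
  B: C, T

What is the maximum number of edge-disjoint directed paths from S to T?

3

Assign every edge capacity 1; by Menger, the answer equals the max flow.
Path S→T (+1); total 1.
Path S→B→T (+1); total 2.
Path S→C→T (+1); total 3.
No residual S→T path; max flow = 3.
Certifying cut of size 3: {S→B, S→C, S→T}.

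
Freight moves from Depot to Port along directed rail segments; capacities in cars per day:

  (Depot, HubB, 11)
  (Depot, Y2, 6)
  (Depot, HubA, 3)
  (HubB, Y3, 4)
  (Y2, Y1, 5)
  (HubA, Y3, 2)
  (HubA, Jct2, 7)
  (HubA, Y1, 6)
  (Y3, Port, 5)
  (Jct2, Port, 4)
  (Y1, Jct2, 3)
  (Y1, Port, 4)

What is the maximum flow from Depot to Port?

12

Augment Depot→HubB→Y3→Port: bottleneck 4, flow now 4.
Augment Depot→Y2→Y1→Port: bottleneck 4, flow now 8.
Augment Depot→HubA→Y3→Port: bottleneck 1, flow now 9.
Augment Depot→HubA→Jct2→Port: bottleneck 2, flow now 11.
Augment Depot→Y2→Y1→Jct2→Port: bottleneck 1, flow now 12.
No augmenting path remains; maximum flow = 12.
In the residual graph, reachable from Depot: {Depot, HubB, Y2}.
Min-cut edges: Depot→HubA (3), HubB→Y3 (4), Y2→Y1 (5); capacity 3 + 4 + 5 = 12.
This cut is saturated, so no flow can exceed 12.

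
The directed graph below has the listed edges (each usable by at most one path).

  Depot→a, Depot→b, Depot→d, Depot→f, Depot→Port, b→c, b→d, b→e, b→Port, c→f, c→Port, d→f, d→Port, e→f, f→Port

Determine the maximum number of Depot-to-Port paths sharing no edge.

Assign every edge capacity 1; by Menger, the answer equals the max flow.
Path Depot→Port (+1); total 1.
Path Depot→b→Port (+1); total 2.
Path Depot→d→Port (+1); total 3.
Path Depot→f→Port (+1); total 4.
No residual Depot→Port path; max flow = 4.
Certifying cut of size 4: {Depot→Port, Depot→b, Depot→d, Depot→f}.

4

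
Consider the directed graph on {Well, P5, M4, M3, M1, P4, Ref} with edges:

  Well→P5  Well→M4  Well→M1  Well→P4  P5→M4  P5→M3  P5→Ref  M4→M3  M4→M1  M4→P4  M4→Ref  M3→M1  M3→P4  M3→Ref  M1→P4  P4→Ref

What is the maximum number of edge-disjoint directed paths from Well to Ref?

3

Assign every edge capacity 1; by Menger, the answer equals the max flow.
Path Well→P5→Ref (+1); total 1.
Path Well→M4→Ref (+1); total 2.
Path Well→P4→Ref (+1); total 3.
No residual Well→Ref path; max flow = 3.
Certifying cut of size 3: {P4→Ref, Well→M4, Well→P5}.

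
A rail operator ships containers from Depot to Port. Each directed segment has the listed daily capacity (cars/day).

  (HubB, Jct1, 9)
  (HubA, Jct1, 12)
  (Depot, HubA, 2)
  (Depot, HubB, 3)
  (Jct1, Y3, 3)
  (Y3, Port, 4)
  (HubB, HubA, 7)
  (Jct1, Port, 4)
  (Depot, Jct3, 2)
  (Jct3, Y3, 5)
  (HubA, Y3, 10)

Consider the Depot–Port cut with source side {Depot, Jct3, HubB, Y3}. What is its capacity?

22

Edges leaving {Depot, Jct3, HubB, Y3}: Depot→HubA (2), HubB→HubA (7), HubB→Jct1 (9), Y3→Port (4).
Cut capacity = 2 + 7 + 9 + 4 = 22.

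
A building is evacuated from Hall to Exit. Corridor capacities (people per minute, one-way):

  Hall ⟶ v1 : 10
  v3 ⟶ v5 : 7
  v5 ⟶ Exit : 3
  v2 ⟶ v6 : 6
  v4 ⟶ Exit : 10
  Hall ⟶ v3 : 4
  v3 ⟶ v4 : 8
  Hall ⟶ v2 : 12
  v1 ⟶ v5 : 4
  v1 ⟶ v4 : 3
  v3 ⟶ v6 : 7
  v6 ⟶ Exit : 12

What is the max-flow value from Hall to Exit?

Augment Hall→v1→v4→Exit: bottleneck 3, flow now 3.
Augment Hall→v1→v5→Exit: bottleneck 3, flow now 6.
Augment Hall→v2→v6→Exit: bottleneck 6, flow now 12.
Augment Hall→v3→v4→Exit: bottleneck 4, flow now 16.
No augmenting path remains; maximum flow = 16.
In the residual graph, reachable from Hall: {Hall, v1, v2, v5}.
Min-cut edges: Hall→v3 (4), v1→v4 (3), v2→v6 (6), v5→Exit (3); capacity 4 + 3 + 6 + 3 = 16.
This cut is saturated, so no flow can exceed 16.

16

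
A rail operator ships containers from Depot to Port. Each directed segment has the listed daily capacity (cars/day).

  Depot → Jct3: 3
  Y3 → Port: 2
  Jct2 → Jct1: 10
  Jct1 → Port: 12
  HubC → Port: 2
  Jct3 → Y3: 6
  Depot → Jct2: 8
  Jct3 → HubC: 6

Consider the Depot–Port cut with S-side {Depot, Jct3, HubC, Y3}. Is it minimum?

No — its capacity is 12, but the minimum cut has capacity 11.

Given cut capacity: 8 + 2 + 2 = 12.
Augment Depot→Jct3→HubC→Port: bottleneck 2, flow now 2.
Augment Depot→Jct3→Y3→Port: bottleneck 1, flow now 3.
Augment Depot→Jct2→Jct1→Port: bottleneck 8, flow now 11.
No augmenting path remains; maximum flow = 11.
In the residual graph, reachable from Depot: {Depot}.
Min-cut edges: Depot→Jct3 (3), Depot→Jct2 (8); capacity 3 + 8 = 11.
Cut capacity 12 exceeds the max flow 11, so it is not minimum.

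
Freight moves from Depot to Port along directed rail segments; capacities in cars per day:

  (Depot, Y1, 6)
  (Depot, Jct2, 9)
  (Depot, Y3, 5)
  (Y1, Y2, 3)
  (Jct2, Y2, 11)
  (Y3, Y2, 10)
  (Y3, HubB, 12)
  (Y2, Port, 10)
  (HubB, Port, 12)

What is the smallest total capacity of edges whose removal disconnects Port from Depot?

Augment Depot→Y1→Y2→Port: bottleneck 3, flow now 3.
Augment Depot→Jct2→Y2→Port: bottleneck 7, flow now 10.
Augment Depot→Y3→HubB→Port: bottleneck 5, flow now 15.
No augmenting path remains; maximum flow = 15.
By max-flow min-cut, the minimum cut capacity equals the max flow.
In the residual graph, reachable from Depot: {Depot, Y1, Jct2, Y2}.
Min-cut edges: Depot→Y3 (5), Y2→Port (10); capacity 5 + 10 = 15.

15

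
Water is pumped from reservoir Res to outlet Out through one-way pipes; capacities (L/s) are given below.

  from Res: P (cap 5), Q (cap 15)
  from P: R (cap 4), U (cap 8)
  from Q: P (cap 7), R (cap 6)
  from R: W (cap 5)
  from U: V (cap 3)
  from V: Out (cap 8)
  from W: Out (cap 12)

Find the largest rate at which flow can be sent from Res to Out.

Augment Res→P→R→W→Out: bottleneck 4, flow now 4.
Augment Res→P→U→V→Out: bottleneck 1, flow now 5.
Augment Res→Q→R→W→Out: bottleneck 1, flow now 6.
Augment Res→Q→P→U→V→Out: bottleneck 2, flow now 8.
No augmenting path remains; maximum flow = 8.
In the residual graph, reachable from Res: {Res, P, Q, R, U}.
Min-cut edges: R→W (5), U→V (3); capacity 5 + 3 = 8.
This cut is saturated, so no flow can exceed 8.

8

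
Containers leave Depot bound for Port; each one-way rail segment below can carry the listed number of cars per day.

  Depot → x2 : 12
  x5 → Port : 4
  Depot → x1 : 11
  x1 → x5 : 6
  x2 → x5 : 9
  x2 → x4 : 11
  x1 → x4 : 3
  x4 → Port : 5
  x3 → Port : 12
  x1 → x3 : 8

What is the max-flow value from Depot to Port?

Augment Depot→x1→x3→Port: bottleneck 8, flow now 8.
Augment Depot→x1→x4→Port: bottleneck 3, flow now 11.
Augment Depot→x2→x4→Port: bottleneck 2, flow now 13.
Augment Depot→x2→x5→Port: bottleneck 4, flow now 17.
No augmenting path remains; maximum flow = 17.
In the residual graph, reachable from Depot: {Depot, x1, x2, x4, x5}.
Min-cut edges: x1→x3 (8), x4→Port (5), x5→Port (4); capacity 8 + 5 + 4 = 17.
This cut is saturated, so no flow can exceed 17.

17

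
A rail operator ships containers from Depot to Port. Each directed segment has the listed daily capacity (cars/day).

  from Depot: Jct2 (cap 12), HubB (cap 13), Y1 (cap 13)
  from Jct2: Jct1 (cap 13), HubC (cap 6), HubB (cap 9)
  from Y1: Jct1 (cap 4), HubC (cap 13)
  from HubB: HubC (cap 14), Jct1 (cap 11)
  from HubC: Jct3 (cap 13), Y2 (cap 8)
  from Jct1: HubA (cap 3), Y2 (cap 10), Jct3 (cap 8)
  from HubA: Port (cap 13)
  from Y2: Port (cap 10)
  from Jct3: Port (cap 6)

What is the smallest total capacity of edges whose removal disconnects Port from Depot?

19

Augment Depot→Jct2→HubC→Y2→Port: bottleneck 6, flow now 6.
Augment Depot→Jct2→Jct1→HubA→Port: bottleneck 3, flow now 9.
Augment Depot→Jct2→Jct1→Y2→Port: bottleneck 3, flow now 12.
Augment Depot→Y1→HubC→Y2→Port: bottleneck 1, flow now 13.
Augment Depot→Y1→HubC→Jct3→Port: bottleneck 6, flow now 19.
No augmenting path remains; maximum flow = 19.
By max-flow min-cut, the minimum cut capacity equals the max flow.
In the residual graph, reachable from Depot: {Depot, Jct2, Y1, HubB, HubC, Jct1, Y2, Jct3}.
Min-cut edges: Jct1→HubA (3), Y2→Port (10), Jct3→Port (6); capacity 3 + 10 + 6 = 19.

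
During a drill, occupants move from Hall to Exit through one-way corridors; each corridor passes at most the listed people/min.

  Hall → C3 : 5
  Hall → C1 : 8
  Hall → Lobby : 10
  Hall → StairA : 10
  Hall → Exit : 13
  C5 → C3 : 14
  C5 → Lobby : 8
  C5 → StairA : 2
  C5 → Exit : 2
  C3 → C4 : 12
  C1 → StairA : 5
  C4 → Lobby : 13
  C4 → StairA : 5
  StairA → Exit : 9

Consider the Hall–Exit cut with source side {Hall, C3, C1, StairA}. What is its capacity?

Edges leaving {Hall, C3, C1, StairA}: Hall→Lobby (10), Hall→Exit (13), C3→C4 (12), StairA→Exit (9).
Cut capacity = 10 + 13 + 12 + 9 = 44.

44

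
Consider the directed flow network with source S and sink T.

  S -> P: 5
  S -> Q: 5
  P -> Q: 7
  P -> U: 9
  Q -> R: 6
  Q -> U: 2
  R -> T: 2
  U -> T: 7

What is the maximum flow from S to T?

Augment S→P→U→T: bottleneck 5, flow now 5.
Augment S→Q→R→T: bottleneck 2, flow now 7.
Augment S→Q→U→T: bottleneck 2, flow now 9.
No augmenting path remains; maximum flow = 9.
In the residual graph, reachable from S: {S, Q, R}.
Min-cut edges: S→P (5), Q→U (2), R→T (2); capacity 5 + 2 + 2 = 9.
This cut is saturated, so no flow can exceed 9.

9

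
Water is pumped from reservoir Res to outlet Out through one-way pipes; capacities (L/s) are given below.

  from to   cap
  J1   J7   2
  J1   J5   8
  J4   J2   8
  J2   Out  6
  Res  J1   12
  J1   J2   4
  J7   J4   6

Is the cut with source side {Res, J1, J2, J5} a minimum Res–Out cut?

No — its capacity is 8, but the minimum cut has capacity 6.

Given cut capacity: 2 + 6 = 8.
Augment Res→J1→J2→Out: bottleneck 4, flow now 4.
Augment Res→J1→J7→J4→J2→Out: bottleneck 2, flow now 6.
No augmenting path remains; maximum flow = 6.
In the residual graph, reachable from Res: {Res, J1, J5}.
Min-cut edges: J1→J7 (2), J1→J2 (4); capacity 2 + 4 = 6.
Cut capacity 8 exceeds the max flow 6, so it is not minimum.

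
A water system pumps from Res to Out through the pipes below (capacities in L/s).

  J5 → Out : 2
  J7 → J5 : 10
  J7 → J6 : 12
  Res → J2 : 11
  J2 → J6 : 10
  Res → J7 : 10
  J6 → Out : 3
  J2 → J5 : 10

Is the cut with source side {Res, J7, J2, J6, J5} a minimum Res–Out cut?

Yes — it is a minimum cut (capacity 5).

Given cut capacity: 3 + 2 = 5.
Augment Res→J7→J6→Out: bottleneck 3, flow now 3.
Augment Res→J7→J5→Out: bottleneck 2, flow now 5.
No augmenting path remains; maximum flow = 5.
Cut capacity 5 equals the max flow, so it is a minimum cut.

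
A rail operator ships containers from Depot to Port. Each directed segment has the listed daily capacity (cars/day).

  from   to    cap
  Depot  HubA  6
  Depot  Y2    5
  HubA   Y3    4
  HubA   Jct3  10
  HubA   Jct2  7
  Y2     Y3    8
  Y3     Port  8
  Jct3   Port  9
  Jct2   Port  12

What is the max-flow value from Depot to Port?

11

Augment Depot→HubA→Y3→Port: bottleneck 4, flow now 4.
Augment Depot→HubA→Jct3→Port: bottleneck 2, flow now 6.
Augment Depot→Y2→Y3→Port: bottleneck 4, flow now 10.
Augment Depot→Y2→Y3→HubA→Jct3→Port: bottleneck 1, flow now 11. (uses reverse residual edge)
No augmenting path remains; maximum flow = 11.
In the residual graph, reachable from Depot: {Depot}.
Min-cut edges: Depot→HubA (6), Depot→Y2 (5); capacity 6 + 5 = 11.
This cut is saturated, so no flow can exceed 11.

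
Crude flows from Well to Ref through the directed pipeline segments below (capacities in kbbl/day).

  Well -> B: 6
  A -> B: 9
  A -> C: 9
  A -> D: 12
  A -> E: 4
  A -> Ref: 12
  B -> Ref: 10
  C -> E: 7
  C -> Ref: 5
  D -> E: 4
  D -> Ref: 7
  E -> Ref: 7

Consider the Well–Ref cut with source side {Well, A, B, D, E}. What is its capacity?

45

Edges leaving {Well, A, B, D, E}: A→C (9), A→Ref (12), B→Ref (10), D→Ref (7), E→Ref (7).
Cut capacity = 9 + 12 + 10 + 7 + 7 = 45.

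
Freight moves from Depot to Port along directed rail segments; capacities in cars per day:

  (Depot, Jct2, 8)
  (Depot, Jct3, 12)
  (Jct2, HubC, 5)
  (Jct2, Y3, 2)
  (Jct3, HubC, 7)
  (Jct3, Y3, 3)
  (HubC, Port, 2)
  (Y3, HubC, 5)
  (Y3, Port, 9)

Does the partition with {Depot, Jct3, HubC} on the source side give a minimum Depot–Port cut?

Given cut capacity: 8 + 3 + 2 = 13.
Augment Depot→Jct2→HubC→Port: bottleneck 2, flow now 2.
Augment Depot→Jct2→Y3→Port: bottleneck 2, flow now 4.
Augment Depot→Jct3→Y3→Port: bottleneck 3, flow now 7.
No augmenting path remains; maximum flow = 7.
In the residual graph, reachable from Depot: {Depot, Jct2, Jct3, HubC}.
Min-cut edges: Jct2→Y3 (2), Jct3→Y3 (3), HubC→Port (2); capacity 2 + 3 + 2 = 7.
Cut capacity 13 exceeds the max flow 7, so it is not minimum.

No — its capacity is 13, but the minimum cut has capacity 7.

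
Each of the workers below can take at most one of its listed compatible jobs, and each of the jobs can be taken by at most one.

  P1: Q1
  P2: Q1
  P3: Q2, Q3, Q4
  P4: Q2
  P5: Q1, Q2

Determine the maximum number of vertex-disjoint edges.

Unit-capacity flow: source→left, listed edges, right→sink; max matching = max flow.
Augmenting path P1→Q1 (+1); matched 1.
Augmenting path P3→Q2 (+1); matched 2.
Augmenting path P4→Q2→P3→Q3 (+1); matched 3.
No augmenting path remains; maximum matching = 3.
König certificate: {P3, Q1, Q2} is a vertex cover of size 3 (every listed pair touches it), so no matching can be larger.

3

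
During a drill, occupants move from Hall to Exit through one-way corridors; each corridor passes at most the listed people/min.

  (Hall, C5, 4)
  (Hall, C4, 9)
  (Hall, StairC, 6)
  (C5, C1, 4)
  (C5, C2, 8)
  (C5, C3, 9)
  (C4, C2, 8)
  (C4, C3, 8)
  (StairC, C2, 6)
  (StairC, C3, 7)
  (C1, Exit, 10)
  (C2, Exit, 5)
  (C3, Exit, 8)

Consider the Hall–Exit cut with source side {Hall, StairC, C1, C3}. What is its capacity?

37

Edges leaving {Hall, StairC, C1, C3}: Hall→C5 (4), Hall→C4 (9), StairC→C2 (6), C1→Exit (10), C3→Exit (8).
Cut capacity = 4 + 9 + 6 + 10 + 8 = 37.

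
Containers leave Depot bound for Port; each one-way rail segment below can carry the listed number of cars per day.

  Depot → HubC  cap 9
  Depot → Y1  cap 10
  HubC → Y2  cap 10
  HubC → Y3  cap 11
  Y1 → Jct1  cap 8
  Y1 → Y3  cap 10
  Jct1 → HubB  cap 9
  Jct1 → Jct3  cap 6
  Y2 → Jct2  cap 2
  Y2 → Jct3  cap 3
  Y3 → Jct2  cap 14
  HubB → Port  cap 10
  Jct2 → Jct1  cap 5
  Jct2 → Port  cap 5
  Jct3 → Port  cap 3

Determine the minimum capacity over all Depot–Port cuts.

17

Augment Depot→HubC→Y2→Jct2→Port: bottleneck 2, flow now 2.
Augment Depot→HubC→Y2→Jct3→Port: bottleneck 3, flow now 5.
Augment Depot→HubC→Y3→Jct2→Port: bottleneck 3, flow now 8.
Augment Depot→Y1→Jct1→HubB→Port: bottleneck 8, flow now 16.
Augment Depot→HubC→Y3→Jct2→Jct1→HubB→Port: bottleneck 1, flow now 17.
No augmenting path remains; maximum flow = 17.
By max-flow min-cut, the minimum cut capacity equals the max flow.
In the residual graph, reachable from Depot: {Depot, HubC, Y1, Jct1, Y2, Y3, Jct2, Jct3}.
Min-cut edges: Jct1→HubB (9), Jct2→Port (5), Jct3→Port (3); capacity 9 + 5 + 3 = 17.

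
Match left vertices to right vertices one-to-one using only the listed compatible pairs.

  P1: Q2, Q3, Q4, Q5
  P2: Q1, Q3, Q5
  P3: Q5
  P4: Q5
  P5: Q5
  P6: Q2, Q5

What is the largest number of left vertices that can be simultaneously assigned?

4

Unit-capacity flow: source→left, listed edges, right→sink; max matching = max flow.
Augmenting path P1→Q2 (+1); matched 1.
Augmenting path P2→Q1 (+1); matched 2.
Augmenting path P3→Q5 (+1); matched 3.
Augmenting path P6→Q2→P1→Q3 (+1); matched 4.
No augmenting path remains; maximum matching = 4.
König certificate: {P1, P2, P6, Q5} is a vertex cover of size 4 (every listed pair touches it), so no matching can be larger.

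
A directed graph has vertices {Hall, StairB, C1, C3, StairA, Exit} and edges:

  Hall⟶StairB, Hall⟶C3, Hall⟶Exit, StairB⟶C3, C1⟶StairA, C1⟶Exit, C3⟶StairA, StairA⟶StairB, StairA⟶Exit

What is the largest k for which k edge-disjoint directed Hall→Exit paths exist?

2

Assign every edge capacity 1; by Menger, the answer equals the max flow.
Path Hall→Exit (+1); total 1.
Path Hall→C3→StairA→Exit (+1); total 2.
No residual Hall→Exit path; max flow = 2.
Certifying cut of size 2: {C3→StairA, Hall→Exit}.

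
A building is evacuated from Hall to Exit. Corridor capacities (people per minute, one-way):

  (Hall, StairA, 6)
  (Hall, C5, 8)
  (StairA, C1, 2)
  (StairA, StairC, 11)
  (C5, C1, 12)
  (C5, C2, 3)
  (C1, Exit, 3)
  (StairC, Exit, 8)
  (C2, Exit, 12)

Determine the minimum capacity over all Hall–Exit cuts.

12

Augment Hall→StairA→C1→Exit: bottleneck 2, flow now 2.
Augment Hall→StairA→StairC→Exit: bottleneck 4, flow now 6.
Augment Hall→C5→C1→Exit: bottleneck 1, flow now 7.
Augment Hall→C5→C2→Exit: bottleneck 3, flow now 10.
Augment Hall→C5→C1→StairA→StairC→Exit: bottleneck 2, flow now 12. (uses reverse residual edge)
No augmenting path remains; maximum flow = 12.
By max-flow min-cut, the minimum cut capacity equals the max flow.
In the residual graph, reachable from Hall: {Hall, C5, C1}.
Min-cut edges: Hall→StairA (6), C5→C2 (3), C1→Exit (3); capacity 6 + 3 + 3 = 12.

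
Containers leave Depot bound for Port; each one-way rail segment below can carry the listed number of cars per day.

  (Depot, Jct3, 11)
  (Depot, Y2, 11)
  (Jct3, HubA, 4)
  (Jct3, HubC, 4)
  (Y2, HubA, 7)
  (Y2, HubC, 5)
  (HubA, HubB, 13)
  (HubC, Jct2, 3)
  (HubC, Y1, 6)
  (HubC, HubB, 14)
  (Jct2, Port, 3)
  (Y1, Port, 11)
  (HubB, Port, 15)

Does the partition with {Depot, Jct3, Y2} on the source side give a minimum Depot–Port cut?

No — its capacity is 20, but the minimum cut has capacity 19.

Given cut capacity: 4 + 4 + 7 + 5 = 20.
Augment Depot→Jct3→HubA→HubB→Port: bottleneck 4, flow now 4.
Augment Depot→Jct3→HubC→Jct2→Port: bottleneck 3, flow now 7.
Augment Depot→Jct3→HubC→Y1→Port: bottleneck 1, flow now 8.
Augment Depot→Y2→HubA→HubB→Port: bottleneck 7, flow now 15.
Augment Depot→Y2→HubC→Y1→Port: bottleneck 4, flow now 19.
No augmenting path remains; maximum flow = 19.
In the residual graph, reachable from Depot: {Depot, Jct3}.
Min-cut edges: Depot→Y2 (11), Jct3→HubA (4), Jct3→HubC (4); capacity 11 + 4 + 4 = 19.
Cut capacity 20 exceeds the max flow 19, so it is not minimum.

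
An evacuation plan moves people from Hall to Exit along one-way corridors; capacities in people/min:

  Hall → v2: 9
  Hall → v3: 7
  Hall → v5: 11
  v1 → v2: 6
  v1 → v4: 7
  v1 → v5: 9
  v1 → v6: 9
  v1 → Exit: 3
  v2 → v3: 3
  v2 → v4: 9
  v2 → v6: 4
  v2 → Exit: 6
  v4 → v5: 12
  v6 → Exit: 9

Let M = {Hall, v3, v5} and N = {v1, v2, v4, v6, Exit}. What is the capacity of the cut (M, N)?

Edges leaving {Hall, v3, v5}: Hall→v2 (9).
Cut capacity = 9 = 9.

9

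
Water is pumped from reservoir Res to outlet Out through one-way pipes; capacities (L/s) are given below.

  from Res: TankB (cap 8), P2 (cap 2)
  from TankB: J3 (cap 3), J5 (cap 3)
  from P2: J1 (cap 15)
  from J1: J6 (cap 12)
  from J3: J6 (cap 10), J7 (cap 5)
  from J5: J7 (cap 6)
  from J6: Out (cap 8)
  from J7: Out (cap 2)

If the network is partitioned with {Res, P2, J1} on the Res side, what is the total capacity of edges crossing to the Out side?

Edges leaving {Res, P2, J1}: Res→TankB (8), J1→J6 (12).
Cut capacity = 8 + 12 = 20.

20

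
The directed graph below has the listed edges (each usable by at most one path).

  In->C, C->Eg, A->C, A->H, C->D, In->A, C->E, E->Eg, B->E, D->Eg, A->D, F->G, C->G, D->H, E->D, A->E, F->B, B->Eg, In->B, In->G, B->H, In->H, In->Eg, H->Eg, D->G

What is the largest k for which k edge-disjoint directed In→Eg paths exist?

5

Assign every edge capacity 1; by Menger, the answer equals the max flow.
Path In→Eg (+1); total 1.
Path In→B→Eg (+1); total 2.
Path In→C→Eg (+1); total 3.
Path In→H→Eg (+1); total 4.
Path In→A→D→Eg (+1); total 5.
No residual In→Eg path; max flow = 5.
Certifying cut of size 5: {In→A, In→B, In→C, In→Eg, In→H}.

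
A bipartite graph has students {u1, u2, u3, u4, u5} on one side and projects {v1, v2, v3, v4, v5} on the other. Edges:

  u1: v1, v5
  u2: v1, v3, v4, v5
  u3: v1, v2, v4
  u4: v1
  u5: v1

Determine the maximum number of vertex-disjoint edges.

Unit-capacity flow: source→left, listed edges, right→sink; max matching = max flow.
Augmenting path u1→v1 (+1); matched 1.
Augmenting path u2→v3 (+1); matched 2.
Augmenting path u3→v2 (+1); matched 3.
Augmenting path u4→v1→u1→v5 (+1); matched 4.
No augmenting path remains; maximum matching = 4.
König certificate: {u1, u2, u3, v1} is a vertex cover of size 4 (every listed pair touches it), so no matching can be larger.

4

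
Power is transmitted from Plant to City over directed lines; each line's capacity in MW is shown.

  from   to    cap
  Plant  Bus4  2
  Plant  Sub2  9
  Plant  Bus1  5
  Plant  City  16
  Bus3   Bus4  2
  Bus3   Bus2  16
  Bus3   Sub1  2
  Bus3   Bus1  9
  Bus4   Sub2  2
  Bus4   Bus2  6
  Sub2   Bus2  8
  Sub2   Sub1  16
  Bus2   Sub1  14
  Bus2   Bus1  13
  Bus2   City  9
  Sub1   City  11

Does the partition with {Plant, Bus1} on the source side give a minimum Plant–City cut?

Yes — it is a minimum cut (capacity 27).

Given cut capacity: 2 + 9 + 16 = 27.
Augment Plant→City: bottleneck 16, flow now 16.
Augment Plant→Bus4→Bus2→City: bottleneck 2, flow now 18.
Augment Plant→Sub2→Bus2→City: bottleneck 7, flow now 25.
Augment Plant→Sub2→Sub1→City: bottleneck 2, flow now 27.
No augmenting path remains; maximum flow = 27.
Cut capacity 27 equals the max flow, so it is a minimum cut.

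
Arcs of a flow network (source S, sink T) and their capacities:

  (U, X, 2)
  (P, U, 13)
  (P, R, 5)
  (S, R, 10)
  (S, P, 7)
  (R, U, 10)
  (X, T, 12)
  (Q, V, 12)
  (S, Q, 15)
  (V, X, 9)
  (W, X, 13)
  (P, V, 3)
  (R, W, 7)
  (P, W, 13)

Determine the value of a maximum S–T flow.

12

Augment S→P→U→X→T: bottleneck 2, flow now 2.
Augment S→P→V→X→T: bottleneck 3, flow now 5.
Augment S→P→W→X→T: bottleneck 2, flow now 7.
Augment S→Q→V→X→T: bottleneck 5, flow now 12.
No augmenting path remains; maximum flow = 12.
In the residual graph, reachable from S: {S, P, Q, R, U, V, W, X}.
Min-cut edges: X→T (12); capacity 12 = 12.
This cut is saturated, so no flow can exceed 12.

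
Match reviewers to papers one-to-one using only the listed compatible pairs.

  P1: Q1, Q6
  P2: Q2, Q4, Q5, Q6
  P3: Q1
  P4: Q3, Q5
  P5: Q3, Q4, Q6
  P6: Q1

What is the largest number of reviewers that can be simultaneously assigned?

5

Unit-capacity flow: source→left, listed edges, right→sink; max matching = max flow.
Augmenting path P1→Q1 (+1); matched 1.
Augmenting path P2→Q2 (+1); matched 2.
Augmenting path P4→Q3 (+1); matched 3.
Augmenting path P5→Q4 (+1); matched 4.
Augmenting path P3→Q1→P1→Q6 (+1); matched 5.
No augmenting path remains; maximum matching = 5.
König certificate: {P1, P2, P4, P5, Q1} is a vertex cover of size 5 (every listed pair touches it), so no matching can be larger.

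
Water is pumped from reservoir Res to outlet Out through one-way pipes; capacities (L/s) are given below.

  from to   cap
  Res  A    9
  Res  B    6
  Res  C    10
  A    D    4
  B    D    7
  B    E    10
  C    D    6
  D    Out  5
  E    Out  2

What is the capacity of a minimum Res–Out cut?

Augment Res→A→D→Out: bottleneck 4, flow now 4.
Augment Res→B→D→Out: bottleneck 1, flow now 5.
Augment Res→B→E→Out: bottleneck 2, flow now 7.
No augmenting path remains; maximum flow = 7.
By max-flow min-cut, the minimum cut capacity equals the max flow.
In the residual graph, reachable from Res: {Res, A, B, C, D, E}.
Min-cut edges: D→Out (5), E→Out (2); capacity 5 + 2 = 7.

7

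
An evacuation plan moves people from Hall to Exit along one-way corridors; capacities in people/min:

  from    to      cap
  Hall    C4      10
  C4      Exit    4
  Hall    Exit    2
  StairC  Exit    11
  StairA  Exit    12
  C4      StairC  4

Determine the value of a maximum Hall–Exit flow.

10

Augment Hall→Exit: bottleneck 2, flow now 2.
Augment Hall→C4→Exit: bottleneck 4, flow now 6.
Augment Hall→C4→StairC→Exit: bottleneck 4, flow now 10.
No augmenting path remains; maximum flow = 10.
In the residual graph, reachable from Hall: {Hall, C4}.
Min-cut edges: Hall→Exit (2), C4→StairC (4), C4→Exit (4); capacity 2 + 4 + 4 = 10.
This cut is saturated, so no flow can exceed 10.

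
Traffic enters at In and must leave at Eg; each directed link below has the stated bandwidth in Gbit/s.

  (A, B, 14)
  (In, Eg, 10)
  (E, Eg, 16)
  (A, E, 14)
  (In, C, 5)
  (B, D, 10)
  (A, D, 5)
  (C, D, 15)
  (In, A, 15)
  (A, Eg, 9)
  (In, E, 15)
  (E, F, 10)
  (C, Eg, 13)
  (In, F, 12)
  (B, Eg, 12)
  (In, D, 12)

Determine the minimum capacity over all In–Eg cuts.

45

Augment In→Eg: bottleneck 10, flow now 10.
Augment In→A→Eg: bottleneck 9, flow now 19.
Augment In→C→Eg: bottleneck 5, flow now 24.
Augment In→E→Eg: bottleneck 15, flow now 39.
Augment In→A→B→Eg: bottleneck 6, flow now 45.
No augmenting path remains; maximum flow = 45.
By max-flow min-cut, the minimum cut capacity equals the max flow.
In the residual graph, reachable from In: {In, D, F}.
Min-cut edges: In→A (15), In→C (5), In→E (15), In→Eg (10); capacity 15 + 5 + 15 + 10 = 45.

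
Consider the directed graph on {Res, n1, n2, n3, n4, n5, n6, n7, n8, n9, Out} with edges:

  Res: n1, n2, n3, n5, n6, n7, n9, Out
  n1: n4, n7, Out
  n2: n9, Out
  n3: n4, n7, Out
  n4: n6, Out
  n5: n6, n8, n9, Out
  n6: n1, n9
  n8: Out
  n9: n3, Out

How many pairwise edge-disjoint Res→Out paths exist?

Assign every edge capacity 1; by Menger, the answer equals the max flow.
Path Res→Out (+1); total 1.
Path Res→n1→Out (+1); total 2.
Path Res→n2→Out (+1); total 3.
Path Res→n3→Out (+1); total 4.
Path Res→n5→Out (+1); total 5.
Path Res→n9→Out (+1); total 6.
Path Res→n6→n1→n4→Out (+1); total 7.
No residual Res→Out path; max flow = 7.
Certifying cut of size 7: {Res→Out, Res→n1, Res→n2, Res→n3, Res→n5, Res→n6, Res→n9}.

7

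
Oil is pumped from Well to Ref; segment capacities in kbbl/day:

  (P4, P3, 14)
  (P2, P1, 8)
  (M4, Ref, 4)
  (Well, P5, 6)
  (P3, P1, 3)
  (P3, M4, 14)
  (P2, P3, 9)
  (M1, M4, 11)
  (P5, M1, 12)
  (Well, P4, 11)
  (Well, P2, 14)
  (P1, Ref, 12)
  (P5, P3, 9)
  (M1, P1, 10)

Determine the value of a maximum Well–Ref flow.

16

Augment Well→P2→P1→Ref: bottleneck 8, flow now 8.
Augment Well→P2→P3→M4→Ref: bottleneck 4, flow now 12.
Augment Well→P2→P3→P1→Ref: bottleneck 2, flow now 14.
Augment Well→P4→P3→P1→Ref: bottleneck 1, flow now 15.
Augment Well→P5→M1→P1→Ref: bottleneck 1, flow now 16.
No augmenting path remains; maximum flow = 16.
In the residual graph, reachable from Well: {Well, P2, P4, P5, M1, P3, M4, P1}.
Min-cut edges: M4→Ref (4), P1→Ref (12); capacity 4 + 12 = 16.
This cut is saturated, so no flow can exceed 16.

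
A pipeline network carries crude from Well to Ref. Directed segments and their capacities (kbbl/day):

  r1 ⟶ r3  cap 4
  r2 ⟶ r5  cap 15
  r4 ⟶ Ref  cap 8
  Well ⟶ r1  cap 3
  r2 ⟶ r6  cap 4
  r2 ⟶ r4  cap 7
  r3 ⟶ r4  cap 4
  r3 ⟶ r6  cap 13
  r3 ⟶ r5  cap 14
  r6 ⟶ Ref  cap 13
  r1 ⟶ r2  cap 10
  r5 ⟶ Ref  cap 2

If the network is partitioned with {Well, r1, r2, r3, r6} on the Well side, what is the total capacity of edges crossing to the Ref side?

Edges leaving {Well, r1, r2, r3, r6}: r2→r4 (7), r2→r5 (15), r3→r4 (4), r3→r5 (14), r6→Ref (13).
Cut capacity = 7 + 15 + 4 + 14 + 13 = 53.

53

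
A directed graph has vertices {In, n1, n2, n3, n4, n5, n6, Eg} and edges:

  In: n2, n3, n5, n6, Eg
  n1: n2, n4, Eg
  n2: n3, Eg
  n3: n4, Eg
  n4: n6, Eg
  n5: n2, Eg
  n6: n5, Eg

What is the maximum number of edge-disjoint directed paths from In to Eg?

Assign every edge capacity 1; by Menger, the answer equals the max flow.
Path In→Eg (+1); total 1.
Path In→n2→Eg (+1); total 2.
Path In→n3→Eg (+1); total 3.
Path In→n5→Eg (+1); total 4.
Path In→n6→Eg (+1); total 5.
No residual In→Eg path; max flow = 5.
Certifying cut of size 5: {In→Eg, In→n2, In→n3, In→n5, In→n6}.

5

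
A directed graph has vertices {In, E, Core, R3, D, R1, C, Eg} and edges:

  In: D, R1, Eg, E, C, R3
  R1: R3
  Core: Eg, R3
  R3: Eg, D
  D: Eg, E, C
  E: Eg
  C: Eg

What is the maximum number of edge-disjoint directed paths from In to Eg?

Assign every edge capacity 1; by Menger, the answer equals the max flow.
Path In→Eg (+1); total 1.
Path In→E→Eg (+1); total 2.
Path In→R3→Eg (+1); total 3.
Path In→D→Eg (+1); total 4.
Path In→C→Eg (+1); total 5.
No residual In→Eg path; max flow = 5.
Certifying cut of size 5: {C→Eg, D→Eg, E→Eg, In→Eg, R3→Eg}.

5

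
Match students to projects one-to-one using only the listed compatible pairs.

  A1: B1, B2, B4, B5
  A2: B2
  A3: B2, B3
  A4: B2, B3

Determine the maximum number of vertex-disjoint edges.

Unit-capacity flow: source→left, listed edges, right→sink; max matching = max flow.
Augmenting path A1→B1 (+1); matched 1.
Augmenting path A2→B2 (+1); matched 2.
Augmenting path A3→B3 (+1); matched 3.
No augmenting path remains; maximum matching = 3.
König certificate: {A1, B2, B3} is a vertex cover of size 3 (every listed pair touches it), so no matching can be larger.

3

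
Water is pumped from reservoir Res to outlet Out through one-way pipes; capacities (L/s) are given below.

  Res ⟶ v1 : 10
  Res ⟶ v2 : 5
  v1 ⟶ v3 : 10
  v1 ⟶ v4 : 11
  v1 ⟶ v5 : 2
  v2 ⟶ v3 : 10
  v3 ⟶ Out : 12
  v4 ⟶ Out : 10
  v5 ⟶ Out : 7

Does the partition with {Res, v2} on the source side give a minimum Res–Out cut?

Given cut capacity: 10 + 10 = 20.
Augment Res→v1→v3→Out: bottleneck 10, flow now 10.
Augment Res→v2→v3→Out: bottleneck 2, flow now 12.
Augment Res→v2→v3→v1→v4→Out: bottleneck 3, flow now 15. (uses reverse residual edge)
No augmenting path remains; maximum flow = 15.
In the residual graph, reachable from Res: {Res}.
Min-cut edges: Res→v1 (10), Res→v2 (5); capacity 10 + 5 = 15.
Cut capacity 20 exceeds the max flow 15, so it is not minimum.

No — its capacity is 20, but the minimum cut has capacity 15.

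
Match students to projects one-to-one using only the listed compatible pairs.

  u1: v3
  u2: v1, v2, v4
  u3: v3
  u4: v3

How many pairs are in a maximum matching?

2

Unit-capacity flow: source→left, listed edges, right→sink; max matching = max flow.
Augmenting path u1→v3 (+1); matched 1.
Augmenting path u2→v1 (+1); matched 2.
No augmenting path remains; maximum matching = 2.
König certificate: {u2, v3} is a vertex cover of size 2 (every listed pair touches it), so no matching can be larger.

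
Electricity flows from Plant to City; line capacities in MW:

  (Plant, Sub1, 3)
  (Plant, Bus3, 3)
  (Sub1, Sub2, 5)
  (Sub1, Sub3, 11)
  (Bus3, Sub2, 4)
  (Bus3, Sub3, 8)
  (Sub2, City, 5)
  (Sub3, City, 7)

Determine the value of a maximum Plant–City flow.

6

Augment Plant→Sub1→Sub2→City: bottleneck 3, flow now 3.
Augment Plant→Bus3→Sub2→City: bottleneck 2, flow now 5.
Augment Plant→Bus3→Sub3→City: bottleneck 1, flow now 6.
No augmenting path remains; maximum flow = 6.
In the residual graph, reachable from Plant: {Plant}.
Min-cut edges: Plant→Sub1 (3), Plant→Bus3 (3); capacity 3 + 3 = 6.
This cut is saturated, so no flow can exceed 6.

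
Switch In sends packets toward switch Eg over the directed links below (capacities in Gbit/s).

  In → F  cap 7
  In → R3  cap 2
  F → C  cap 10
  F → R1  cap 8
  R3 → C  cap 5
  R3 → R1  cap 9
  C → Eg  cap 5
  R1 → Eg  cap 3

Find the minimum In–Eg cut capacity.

Augment In→F→C→Eg: bottleneck 5, flow now 5.
Augment In→F→R1→Eg: bottleneck 2, flow now 7.
Augment In→R3→R1→Eg: bottleneck 1, flow now 8.
No augmenting path remains; maximum flow = 8.
By max-flow min-cut, the minimum cut capacity equals the max flow.
In the residual graph, reachable from In: {In, F, R3, C, R1}.
Min-cut edges: C→Eg (5), R1→Eg (3); capacity 5 + 3 = 8.

8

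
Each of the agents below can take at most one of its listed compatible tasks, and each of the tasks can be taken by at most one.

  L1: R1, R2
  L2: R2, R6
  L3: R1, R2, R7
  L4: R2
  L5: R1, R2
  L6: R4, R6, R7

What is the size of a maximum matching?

Unit-capacity flow: source→left, listed edges, right→sink; max matching = max flow.
Augmenting path L1→R1 (+1); matched 1.
Augmenting path L2→R2 (+1); matched 2.
Augmenting path L3→R7 (+1); matched 3.
Augmenting path L6→R4 (+1); matched 4.
Augmenting path L4→R2→L2→R6 (+1); matched 5.
No augmenting path remains; maximum matching = 5.
König certificate: {L2, L3, L6, R1, R2} is a vertex cover of size 5 (every listed pair touches it), so no matching can be larger.

5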